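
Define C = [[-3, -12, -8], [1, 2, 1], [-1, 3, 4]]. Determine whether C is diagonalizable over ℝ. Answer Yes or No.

No

Characteristic polynomial: p(λ) = λ^3 - 3λ^2 - 9λ - 5 = (λ - 5)(λ + 1)^2.
λ = -1 has algebraic multiplicity 2; rank(C + 1I) = 2, so geometric multiplicity = 1.
Geometric multiplicity < algebraic multiplicity, so C is not diagonalizable.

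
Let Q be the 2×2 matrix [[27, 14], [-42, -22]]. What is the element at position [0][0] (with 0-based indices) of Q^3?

Characteristic polynomial: μ^2 - 5μ - 6 = (μ - 6)(μ + 1), so the eigenvalues are -1, 6.
μ=-1: eigenvector (1, -2).
μ=6: eigenvector (2, -3).
P = [[1, 2], [-2, -3]], D = diag(-1, 6), P⁻¹ = [[-3, -2], [2, 1]].
Q³ = P·diag(-1, 216)·P⁻¹ = [[867, 434], [-1302, -652]].
The requested entry is 867.

867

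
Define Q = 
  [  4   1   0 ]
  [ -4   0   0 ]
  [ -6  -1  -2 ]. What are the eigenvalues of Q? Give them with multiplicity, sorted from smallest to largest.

Characteristic polynomial: p(μ) = μ^3 - 2μ^2 - 4μ + 8 = (μ - 2)^2(μ + 2).
Roots (with multiplicity): -2, 2, 2.

-2, 2, 2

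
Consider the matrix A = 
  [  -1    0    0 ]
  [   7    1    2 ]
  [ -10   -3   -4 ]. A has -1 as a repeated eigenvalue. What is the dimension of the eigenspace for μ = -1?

1

A + 1I = [[0, 0, 0], [7, 2, 2], [-10, -3, -3]].
This matrix has rank 2, so its null space has dimension 3 − 2 = 1.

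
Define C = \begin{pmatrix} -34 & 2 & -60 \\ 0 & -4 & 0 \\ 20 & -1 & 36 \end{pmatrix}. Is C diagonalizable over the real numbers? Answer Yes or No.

No

Characteristic polynomial: p(t) = t^3 + 2t^2 - 32t - 96 = (t - 6)(t + 4)^2.
t = -4 has algebraic multiplicity 2; rank(C + 4I) = 2, so geometric multiplicity = 1.
Geometric multiplicity < algebraic multiplicity, so C is not diagonalizable.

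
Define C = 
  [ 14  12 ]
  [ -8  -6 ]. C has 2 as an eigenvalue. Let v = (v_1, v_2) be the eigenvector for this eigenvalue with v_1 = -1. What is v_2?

1

C − 2I = [[12, 12], [-8, -8]].
Solving (C − 2I)v = 0 gives the eigenspace spanned by (-1, 1).
With v_1 = -1, v = (-1, 1), so v_2 = 1.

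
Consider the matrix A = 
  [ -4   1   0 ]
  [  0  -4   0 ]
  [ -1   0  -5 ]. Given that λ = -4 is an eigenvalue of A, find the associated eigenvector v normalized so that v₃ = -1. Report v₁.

A + 4I = [[0, 1, 0], [0, 0, 0], [-1, 0, -1]].
Solving (A + 4I)v = 0 gives the eigenspace spanned by (1, 0, -1).
With v₃ = -1, v = (1, 0, -1), so v₁ = 1.

1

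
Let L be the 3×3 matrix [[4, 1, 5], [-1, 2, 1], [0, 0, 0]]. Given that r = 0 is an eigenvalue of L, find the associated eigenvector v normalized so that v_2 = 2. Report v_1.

L = [[4, 1, 5], [-1, 2, 1], [0, 0, 0]].
Solving (L)v = 0 gives the eigenspace spanned by (2, 2, -2).
With v_2 = 2, v = (2, 2, -2), so v_1 = 2.

2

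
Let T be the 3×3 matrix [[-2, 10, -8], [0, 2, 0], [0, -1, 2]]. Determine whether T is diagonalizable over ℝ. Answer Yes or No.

No

Characteristic polynomial: p(μ) = μ^3 - 2μ^2 - 4μ + 8 = (μ - 2)^2(μ + 2).
μ = 2 has algebraic multiplicity 2; rank(T − 2I) = 2, so geometric multiplicity = 1.
Geometric multiplicity < algebraic multiplicity, so T is not diagonalizable.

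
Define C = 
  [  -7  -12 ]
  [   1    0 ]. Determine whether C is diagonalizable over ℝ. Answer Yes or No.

Yes

Characteristic polynomial: p(μ) = μ^2 + 7μ + 12 = (μ + 3)(μ + 4).
All 2 eigenvalues are distinct, so C is diagonalizable.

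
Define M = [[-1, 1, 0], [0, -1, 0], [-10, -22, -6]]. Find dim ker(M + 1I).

1

M + 1I = [[0, 1, 0], [0, 0, 0], [-10, -22, -5]].
This matrix has rank 2, so its null space has dimension 3 − 2 = 1.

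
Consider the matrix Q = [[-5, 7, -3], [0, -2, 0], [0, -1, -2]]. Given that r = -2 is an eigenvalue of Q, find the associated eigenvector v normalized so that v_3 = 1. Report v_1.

Q + 2I = [[-3, 7, -3], [0, 0, 0], [0, -1, 0]].
Solving (Q + 2I)v = 0 gives the eigenspace spanned by (-1, 0, 1).
With v_3 = 1, v = (-1, 0, 1), so v_1 = -1.

-1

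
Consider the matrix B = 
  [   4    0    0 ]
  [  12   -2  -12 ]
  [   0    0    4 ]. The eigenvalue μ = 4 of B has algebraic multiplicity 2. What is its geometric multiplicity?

2

B − 4I = [[0, 0, 0], [12, -6, -12], [0, 0, 0]].
This matrix has rank 1, so its null space has dimension 3 − 1 = 2.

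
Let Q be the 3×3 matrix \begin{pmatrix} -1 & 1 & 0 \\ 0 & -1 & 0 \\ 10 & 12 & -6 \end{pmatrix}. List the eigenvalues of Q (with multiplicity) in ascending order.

-6, -1, -1

Characteristic polynomial: p(r) = r^3 + 8r^2 + 13r + 6 = (r + 1)^2(r + 6).
Roots (with multiplicity): -6, -1, -1.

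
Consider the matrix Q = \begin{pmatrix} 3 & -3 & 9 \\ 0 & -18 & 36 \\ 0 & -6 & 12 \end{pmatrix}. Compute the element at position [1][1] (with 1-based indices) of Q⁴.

81

Characteristic polynomial: λ^3 + 3λ^2 - 18λ = λ(λ - 3)(λ + 6), so the eigenvalues are -6, 0, 3.
λ=3: eigenvector (1, 0, 0).
λ=-6: eigenvector (0, 3, 1).
λ=0: eigenvector (-1, 2, 1).
P = [[1, 0, -1], [0, 3, 2], [0, 1, 1]], D = diag(3, -6, 0), P⁻¹ = [[1, -1, 3], [0, 1, -2], [0, -1, 3]].
Q⁴ = P·diag(81, 1296, 0)·P⁻¹ = [[81, -81, 243], [0, 3888, -7776], [0, 1296, -2592]].
The requested entry is 81.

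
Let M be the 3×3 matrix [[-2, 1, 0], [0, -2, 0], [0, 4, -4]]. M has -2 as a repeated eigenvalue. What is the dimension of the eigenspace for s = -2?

1

M + 2I = [[0, 1, 0], [0, 0, 0], [0, 4, -2]].
This matrix has rank 2, so its null space has dimension 3 − 2 = 1.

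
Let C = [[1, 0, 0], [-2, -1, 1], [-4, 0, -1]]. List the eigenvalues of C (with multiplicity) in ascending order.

Characteristic polynomial: p(t) = t^3 + t^2 - t - 1 = (t - 1)(t + 1)^2.
Roots (with multiplicity): -1, -1, 1.

-1, -1, 1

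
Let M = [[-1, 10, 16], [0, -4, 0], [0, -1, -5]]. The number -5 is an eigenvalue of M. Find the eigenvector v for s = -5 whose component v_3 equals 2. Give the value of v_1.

M + 5I = [[4, 10, 16], [0, 1, 0], [0, -1, 0]].
Solving (M + 5I)v = 0 gives the eigenspace spanned by (-8, 0, 2).
With v_3 = 2, v = (-8, 0, 2), so v_1 = -8.

-8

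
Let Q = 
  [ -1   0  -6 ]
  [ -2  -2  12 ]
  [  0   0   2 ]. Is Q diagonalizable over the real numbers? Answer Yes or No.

Characteristic polynomial: p(r) = r^3 + r^2 - 4r - 4 = (r - 2)(r + 1)(r + 2).
All 3 eigenvalues are distinct, so Q is diagonalizable.

Yes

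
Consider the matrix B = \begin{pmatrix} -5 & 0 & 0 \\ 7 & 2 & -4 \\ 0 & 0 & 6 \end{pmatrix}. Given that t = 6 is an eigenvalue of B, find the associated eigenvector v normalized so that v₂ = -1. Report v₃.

1

B − 6I = [[-11, 0, 0], [7, -4, -4], [0, 0, 0]].
Solving (B − 6I)v = 0 gives the eigenspace spanned by (0, -1, 1).
With v₂ = -1, v = (0, -1, 1), so v₃ = 1.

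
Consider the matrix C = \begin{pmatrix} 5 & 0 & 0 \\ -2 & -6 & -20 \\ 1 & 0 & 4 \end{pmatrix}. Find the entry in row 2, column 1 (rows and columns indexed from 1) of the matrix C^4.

-738

Characteristic polynomial: λ^3 - 3λ^2 - 34λ + 120 = (λ - 5)(λ - 4)(λ + 6), so the eigenvalues are -6, 4, 5.
λ=5: eigenvector (1, -2, 1).
λ=-6: eigenvector (0, 1, 0).
λ=4: eigenvector (0, -2, 1).
P = [[1, 0, 0], [-2, 1, -2], [1, 0, 1]], D = diag(5, -6, 4), P⁻¹ = [[1, 0, 0], [0, 1, 2], [-1, 0, 1]].
C⁴ = P·diag(625, 1296, 256)·P⁻¹ = [[625, 0, 0], [-738, 1296, 2080], [369, 0, 256]].
The requested entry is -738.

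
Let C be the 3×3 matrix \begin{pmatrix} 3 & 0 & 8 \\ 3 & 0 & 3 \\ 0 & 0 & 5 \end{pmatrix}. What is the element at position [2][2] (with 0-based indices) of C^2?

Characteristic polynomial: s^3 - 8s^2 + 15s = s(s - 5)(s - 3), so the eigenvalues are 0, 3, 5.
s=3: eigenvector (1, 1, 0).
s=0: eigenvector (0, 1, 0).
s=5: eigenvector (4, 3, 1).
P = [[1, 0, 4], [1, 1, 3], [0, 0, 1]], D = diag(3, 0, 5), P⁻¹ = [[1, 0, -4], [-1, 1, 1], [0, 0, 1]].
C² = P·diag(9, 0, 25)·P⁻¹ = [[9, 0, 64], [9, 0, 39], [0, 0, 25]].
The requested entry is 25.

25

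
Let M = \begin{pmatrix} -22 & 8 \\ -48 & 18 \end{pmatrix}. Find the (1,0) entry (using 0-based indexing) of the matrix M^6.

Characteristic polynomial: t^2 + 4t - 12 = (t - 2)(t + 6), so the eigenvalues are -6, 2.
t=2: eigenvector (1, 3).
t=-6: eigenvector (-1, -2).
P = [[1, -1], [3, -2]], D = diag(2, -6), P⁻¹ = [[-2, 1], [-3, 1]].
M⁶ = P·diag(64, 46656)·P⁻¹ = [[139840, -46592], [279552, -93120]].
The requested entry is 279552.

279552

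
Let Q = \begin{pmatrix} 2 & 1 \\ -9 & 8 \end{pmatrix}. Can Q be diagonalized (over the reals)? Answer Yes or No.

Characteristic polynomial: p(μ) = μ^2 - 10μ + 25 = (μ - 5)^2.
μ = 5 has algebraic multiplicity 2; rank(Q − 5I) = 1, so geometric multiplicity = 1.
Geometric multiplicity < algebraic multiplicity, so Q is not diagonalizable.

No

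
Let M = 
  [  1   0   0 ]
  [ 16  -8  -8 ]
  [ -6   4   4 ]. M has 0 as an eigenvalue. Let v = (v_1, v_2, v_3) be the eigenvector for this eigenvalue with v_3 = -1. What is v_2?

1

M = [[1, 0, 0], [16, -8, -8], [-6, 4, 4]].
Solving (M)v = 0 gives the eigenspace spanned by (0, 1, -1).
With v_3 = -1, v = (0, 1, -1), so v_2 = 1.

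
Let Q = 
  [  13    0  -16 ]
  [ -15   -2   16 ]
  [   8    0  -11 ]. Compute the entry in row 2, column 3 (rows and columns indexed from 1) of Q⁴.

Characteristic polynomial: μ^3 - 19μ - 30 = (μ - 5)(μ + 2)(μ + 3), so the eigenvalues are -3, -2, 5.
μ=-3: eigenvector (-1, 1, -1).
μ=-2: eigenvector (0, 1, 0).
μ=5: eigenvector (2, -2, 1).
P = [[-1, 0, 2], [1, 1, -2], [-1, 0, 1]], D = diag(-3, -2, 5), P⁻¹ = [[1, 0, -2], [1, 1, 0], [1, 0, -1]].
Q⁴ = P·diag(81, 16, 625)·P⁻¹ = [[1169, 0, -1088], [-1153, 16, 1088], [544, 0, -463]].
The requested entry is 1088.

1088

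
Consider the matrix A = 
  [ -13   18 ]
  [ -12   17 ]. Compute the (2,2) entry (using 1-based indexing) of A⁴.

Characteristic polynomial: λ^2 - 4λ - 5 = (λ - 5)(λ + 1), so the eigenvalues are -1, 5.
λ=5: eigenvector (1, 1).
λ=-1: eigenvector (-3, -2).
P = [[1, -3], [1, -2]], D = diag(5, -1), P⁻¹ = [[-2, 3], [-1, 1]].
A⁴ = P·diag(625, 1)·P⁻¹ = [[-1247, 1872], [-1248, 1873]].
The requested entry is 1873.

1873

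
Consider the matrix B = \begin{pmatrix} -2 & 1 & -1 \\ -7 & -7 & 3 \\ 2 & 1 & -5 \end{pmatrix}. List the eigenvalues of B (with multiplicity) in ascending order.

-5, -5, -4

Characteristic polynomial: p(μ) = μ^3 + 14μ^2 + 65μ + 100 = (μ + 4)(μ + 5)^2.
Roots (with multiplicity): -5, -5, -4.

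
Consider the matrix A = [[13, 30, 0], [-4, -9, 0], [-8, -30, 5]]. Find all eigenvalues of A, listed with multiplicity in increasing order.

1, 3, 5

Characteristic polynomial: p(s) = s^3 - 9s^2 + 23s - 15 = (s - 5)(s - 3)(s - 1).
Roots (with multiplicity): 1, 3, 5.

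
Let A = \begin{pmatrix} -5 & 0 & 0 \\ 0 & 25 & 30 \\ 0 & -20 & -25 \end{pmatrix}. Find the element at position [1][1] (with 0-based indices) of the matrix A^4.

625

Characteristic polynomial: s^3 + 5s^2 - 25s - 125 = (s - 5)(s + 5)^2, so the eigenvalues are -5, -5, 5.
s=-5: eigenvector (1, -1, 1).
s=-5: eigenvector (0, 1, -1).
s=5: eigenvector (0, 3, -2).
P = [[1, 0, 0], [-1, 1, 3], [1, -1, -2]], D = diag(-5, -5, 5), P⁻¹ = [[1, 0, 0], [1, -2, -3], [0, 1, 1]].
A⁴ = P·diag(625, 625, 625)·P⁻¹ = [[625, 0, 0], [0, 625, 0], [0, 0, 625]].
The requested entry is 625.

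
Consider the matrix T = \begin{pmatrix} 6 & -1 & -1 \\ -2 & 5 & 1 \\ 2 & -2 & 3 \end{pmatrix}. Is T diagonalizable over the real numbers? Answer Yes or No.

Characteristic polynomial: p(r) = r^3 - 14r^2 + 65r - 100 = (r - 5)^2(r - 4).
r = 5 has algebraic multiplicity 2; rank(T − 5I) = 2, so geometric multiplicity = 1.
Geometric multiplicity < algebraic multiplicity, so T is not diagonalizable.

No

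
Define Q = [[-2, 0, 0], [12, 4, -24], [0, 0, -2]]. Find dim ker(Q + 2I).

2

Q + 2I = [[0, 0, 0], [12, 6, -24], [0, 0, 0]].
This matrix has rank 1, so its null space has dimension 3 − 1 = 2.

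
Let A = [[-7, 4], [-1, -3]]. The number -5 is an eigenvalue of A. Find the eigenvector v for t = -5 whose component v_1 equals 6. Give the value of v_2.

3

A + 5I = [[-2, 4], [-1, 2]].
Solving (A + 5I)v = 0 gives the eigenspace spanned by (6, 3).
With v_1 = 6, v = (6, 3), so v_2 = 3.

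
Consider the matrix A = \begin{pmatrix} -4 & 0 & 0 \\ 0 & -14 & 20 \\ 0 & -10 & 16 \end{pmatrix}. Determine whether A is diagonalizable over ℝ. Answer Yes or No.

Yes

Characteristic polynomial: p(s) = s^3 + 2s^2 - 32s - 96 = (s - 6)(s + 4)^2.
s = -4 has algebraic multiplicity 2; rank(A + 4I) = 1, so geometric multiplicity = 2.
Every eigenvalue has geometric = algebraic multiplicity, so A is diagonalizable.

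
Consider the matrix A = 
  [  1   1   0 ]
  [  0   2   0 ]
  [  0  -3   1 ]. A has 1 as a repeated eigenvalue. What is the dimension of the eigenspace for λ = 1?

A − 1I = [[0, 1, 0], [0, 1, 0], [0, -3, 0]].
This matrix has rank 1, so its null space has dimension 3 − 1 = 2.

2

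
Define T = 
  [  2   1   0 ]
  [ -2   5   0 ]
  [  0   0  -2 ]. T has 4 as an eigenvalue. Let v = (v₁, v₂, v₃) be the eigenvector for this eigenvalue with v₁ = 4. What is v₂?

8

T − 4I = [[-2, 1, 0], [-2, 1, 0], [0, 0, -6]].
Solving (T − 4I)v = 0 gives the eigenspace spanned by (4, 8, 0).
With v₁ = 4, v = (4, 8, 0), so v₂ = 8.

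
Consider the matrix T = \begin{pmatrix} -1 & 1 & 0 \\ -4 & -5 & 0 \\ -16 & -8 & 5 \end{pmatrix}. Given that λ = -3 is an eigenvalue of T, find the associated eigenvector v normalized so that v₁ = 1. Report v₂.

-2

T + 3I = [[2, 1, 0], [-4, -2, 0], [-16, -8, 8]].
Solving (T + 3I)v = 0 gives the eigenspace spanned by (1, -2, 0).
With v₁ = 1, v = (1, -2, 0), so v₂ = -2.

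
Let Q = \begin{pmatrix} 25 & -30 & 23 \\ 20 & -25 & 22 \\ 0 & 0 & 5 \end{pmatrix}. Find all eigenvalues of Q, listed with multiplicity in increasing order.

Characteristic polynomial: p(t) = t^3 - 5t^2 - 25t + 125 = (t - 5)^2(t + 5).
Roots (with multiplicity): -5, 5, 5.

-5, 5, 5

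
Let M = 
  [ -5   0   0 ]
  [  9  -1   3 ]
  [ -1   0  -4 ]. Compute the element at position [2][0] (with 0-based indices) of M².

Characteristic polynomial: s^3 + 10s^2 + 29s + 20 = (s + 1)(s + 4)(s + 5), so the eigenvalues are -5, -4, -1.
s=-5: eigenvector (1, -3, 1).
s=-1: eigenvector (0, 1, 0).
s=-4: eigenvector (0, -1, 1).
P = [[1, 0, 0], [-3, 1, -1], [1, 0, 1]], D = diag(-5, -1, -4), P⁻¹ = [[1, 0, 0], [2, 1, 1], [-1, 0, 1]].
M² = P·diag(25, 1, 16)·P⁻¹ = [[25, 0, 0], [-57, 1, -15], [9, 0, 16]].
The requested entry is 9.

9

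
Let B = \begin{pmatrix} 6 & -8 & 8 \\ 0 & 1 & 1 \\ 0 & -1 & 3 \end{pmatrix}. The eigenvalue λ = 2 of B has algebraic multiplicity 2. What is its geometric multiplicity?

B − 2I = [[4, -8, 8], [0, -1, 1], [0, -1, 1]].
This matrix has rank 2, so its null space has dimension 3 − 2 = 1.

1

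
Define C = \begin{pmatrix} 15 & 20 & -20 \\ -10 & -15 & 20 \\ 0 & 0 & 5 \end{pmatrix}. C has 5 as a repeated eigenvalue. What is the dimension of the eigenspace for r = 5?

2

C − 5I = [[10, 20, -20], [-10, -20, 20], [0, 0, 0]].
This matrix has rank 1, so its null space has dimension 3 − 1 = 2.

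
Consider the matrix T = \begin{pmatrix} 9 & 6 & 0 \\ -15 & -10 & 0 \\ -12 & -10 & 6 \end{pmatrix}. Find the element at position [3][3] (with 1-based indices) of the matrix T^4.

1296

Characteristic polynomial: λ^3 - 5λ^2 - 6λ = λ(λ - 6)(λ + 1), so the eigenvalues are -1, 0, 6.
λ=-1: eigenvector (-3, 5, 2).
λ=0: eigenvector (-2, 3, 1).
λ=6: eigenvector (0, 0, 1).
P = [[-3, -2, 0], [5, 3, 0], [2, 1, 1]], D = diag(-1, 0, 6), P⁻¹ = [[3, 2, 0], [-5, -3, 0], [-1, -1, 1]].
T⁴ = P·diag(1, 0, 1296)·P⁻¹ = [[-9, -6, 0], [15, 10, 0], [-1290, -1292, 1296]].
The requested entry is 1296.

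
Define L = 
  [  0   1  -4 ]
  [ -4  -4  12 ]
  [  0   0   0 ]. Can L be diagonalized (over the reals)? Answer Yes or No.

Characteristic polynomial: p(λ) = λ^3 + 4λ^2 + 4λ = λ(λ + 2)^2.
λ = -2 has algebraic multiplicity 2; rank(L + 2I) = 2, so geometric multiplicity = 1.
Geometric multiplicity < algebraic multiplicity, so L is not diagonalizable.

No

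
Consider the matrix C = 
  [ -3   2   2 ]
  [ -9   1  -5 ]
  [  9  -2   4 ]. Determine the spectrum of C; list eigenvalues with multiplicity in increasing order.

Characteristic polynomial: p(s) = s^3 - 2s^2 - 21s - 18 = (s - 6)(s + 1)(s + 3).
Roots (with multiplicity): -3, -1, 6.

-3, -1, 6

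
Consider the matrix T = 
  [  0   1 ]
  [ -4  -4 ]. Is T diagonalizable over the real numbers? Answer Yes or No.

Characteristic polynomial: p(s) = s^2 + 4s + 4 = (s + 2)^2.
s = -2 has algebraic multiplicity 2; rank(T + 2I) = 1, so geometric multiplicity = 1.
Geometric multiplicity < algebraic multiplicity, so T is not diagonalizable.

No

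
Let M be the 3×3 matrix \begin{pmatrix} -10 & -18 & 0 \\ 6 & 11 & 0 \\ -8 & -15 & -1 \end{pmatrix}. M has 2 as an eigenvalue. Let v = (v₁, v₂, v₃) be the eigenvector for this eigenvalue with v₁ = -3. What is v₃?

M − 2I = [[-12, -18, 0], [6, 9, 0], [-8, -15, -3]].
Solving (M − 2I)v = 0 gives the eigenspace spanned by (-3, 2, -2).
With v₁ = -3, v = (-3, 2, -2), so v₃ = -2.

-2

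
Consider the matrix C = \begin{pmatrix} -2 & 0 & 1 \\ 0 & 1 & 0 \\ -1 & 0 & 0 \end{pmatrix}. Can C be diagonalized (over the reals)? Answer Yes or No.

No

Characteristic polynomial: p(s) = s^3 + s^2 - s - 1 = (s - 1)(s + 1)^2.
s = -1 has algebraic multiplicity 2; rank(C + 1I) = 2, so geometric multiplicity = 1.
Geometric multiplicity < algebraic multiplicity, so C is not diagonalizable.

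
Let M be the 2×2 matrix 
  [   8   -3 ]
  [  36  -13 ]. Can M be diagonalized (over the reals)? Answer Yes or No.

Characteristic polynomial: p(s) = s^2 + 5s + 4 = (s + 1)(s + 4).
All 2 eigenvalues are distinct, so M is diagonalizable.

Yes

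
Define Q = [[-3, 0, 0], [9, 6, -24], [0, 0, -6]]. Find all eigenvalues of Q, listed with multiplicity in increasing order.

-6, -3, 6

Characteristic polynomial: p(r) = r^3 + 3r^2 - 36r - 108 = (r - 6)(r + 3)(r + 6).
Roots (with multiplicity): -6, -3, 6.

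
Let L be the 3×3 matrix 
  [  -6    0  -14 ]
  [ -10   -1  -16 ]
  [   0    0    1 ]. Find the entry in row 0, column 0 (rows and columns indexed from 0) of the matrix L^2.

Characteristic polynomial: r^3 + 6r^2 - r - 6 = (r - 1)(r + 1)(r + 6), so the eigenvalues are -6, -1, 1.
r=-6: eigenvector (1, 2, 0).
r=-1: eigenvector (0, 1, 0).
r=1: eigenvector (-2, 2, 1).
P = [[1, 0, -2], [2, 1, 2], [0, 0, 1]], D = diag(-6, -1, 1), P⁻¹ = [[1, 0, 2], [-2, 1, -6], [0, 0, 1]].
L² = P·diag(36, 1, 1)·P⁻¹ = [[36, 0, 70], [70, 1, 140], [0, 0, 1]].
The requested entry is 36.

36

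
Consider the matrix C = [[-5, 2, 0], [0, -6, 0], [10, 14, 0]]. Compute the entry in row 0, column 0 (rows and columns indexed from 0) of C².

Characteristic polynomial: λ^3 + 11λ^2 + 30λ = λ(λ + 5)(λ + 6), so the eigenvalues are -6, -5, 0.
λ=-5: eigenvector (1, 0, -2).
λ=-6: eigenvector (-2, 1, 1).
λ=0: eigenvector (0, 0, 1).
P = [[1, -2, 0], [0, 1, 0], [-2, 1, 1]], D = diag(-5, -6, 0), P⁻¹ = [[1, 2, 0], [0, 1, 0], [2, 3, 1]].
C² = P·diag(25, 36, 0)·P⁻¹ = [[25, -22, 0], [0, 36, 0], [-50, -64, 0]].
The requested entry is 25.

25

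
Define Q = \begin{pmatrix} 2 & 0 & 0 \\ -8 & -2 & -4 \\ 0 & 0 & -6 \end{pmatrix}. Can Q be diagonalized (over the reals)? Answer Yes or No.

Characteristic polynomial: p(s) = s^3 + 6s^2 - 4s - 24 = (s - 2)(s + 2)(s + 6).
All 3 eigenvalues are distinct, so Q is diagonalizable.

Yes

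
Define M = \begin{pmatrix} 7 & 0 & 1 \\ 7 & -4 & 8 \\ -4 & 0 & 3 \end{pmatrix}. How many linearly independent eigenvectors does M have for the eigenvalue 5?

1

M − 5I = [[2, 0, 1], [7, -9, 8], [-4, 0, -2]].
This matrix has rank 2, so its null space has dimension 3 − 2 = 1.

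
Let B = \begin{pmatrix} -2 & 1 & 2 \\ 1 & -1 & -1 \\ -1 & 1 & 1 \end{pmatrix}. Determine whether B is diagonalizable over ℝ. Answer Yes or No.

No

Characteristic polynomial: p(λ) = λ^3 + 2λ^2 + λ = λ(λ + 1)^2.
λ = -1 has algebraic multiplicity 2; rank(B + 1I) = 2, so geometric multiplicity = 1.
Geometric multiplicity < algebraic multiplicity, so B is not diagonalizable.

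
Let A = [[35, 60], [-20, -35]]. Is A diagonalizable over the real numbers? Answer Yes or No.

Yes

Characteristic polynomial: p(t) = t^2 - 25 = (t - 5)(t + 5).
All 2 eigenvalues are distinct, so A is diagonalizable.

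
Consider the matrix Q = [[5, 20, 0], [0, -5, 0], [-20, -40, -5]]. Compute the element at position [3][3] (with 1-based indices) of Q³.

Characteristic polynomial: μ^3 + 5μ^2 - 25μ - 125 = (μ - 5)(μ + 5)^2, so the eigenvalues are -5, -5, 5.
μ=5: eigenvector (1, 0, -2).
μ=-5: eigenvector (-2, 1, 4).
μ=-5: eigenvector (0, 0, 1).
P = [[1, -2, 0], [0, 1, 0], [-2, 4, 1]], D = diag(5, -5, -5), P⁻¹ = [[1, 2, 0], [0, 1, 0], [2, 0, 1]].
Q³ = P·diag(125, -125, -125)·P⁻¹ = [[125, 500, 0], [0, -125, 0], [-500, -1000, -125]].
The requested entry is -125.

-125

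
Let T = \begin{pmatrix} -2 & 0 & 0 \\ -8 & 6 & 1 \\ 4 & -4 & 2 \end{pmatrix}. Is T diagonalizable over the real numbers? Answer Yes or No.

No

Characteristic polynomial: p(μ) = μ^3 - 6μ^2 + 32 = (μ - 4)^2(μ + 2).
μ = 4 has algebraic multiplicity 2; rank(T − 4I) = 2, so geometric multiplicity = 1.
Geometric multiplicity < algebraic multiplicity, so T is not diagonalizable.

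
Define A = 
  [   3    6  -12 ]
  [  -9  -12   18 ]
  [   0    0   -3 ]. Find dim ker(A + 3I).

A + 3I = [[6, 6, -12], [-9, -9, 18], [0, 0, 0]].
This matrix has rank 1, so its null space has dimension 3 − 1 = 2.

2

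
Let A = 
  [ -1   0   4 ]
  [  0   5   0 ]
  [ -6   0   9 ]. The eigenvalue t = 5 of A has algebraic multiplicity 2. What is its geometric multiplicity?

2

A − 5I = [[-6, 0, 4], [0, 0, 0], [-6, 0, 4]].
This matrix has rank 1, so its null space has dimension 3 − 1 = 2.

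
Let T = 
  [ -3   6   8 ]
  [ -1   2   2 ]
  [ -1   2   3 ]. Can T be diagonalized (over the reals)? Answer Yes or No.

Characteristic polynomial: p(μ) = μ^3 - 2μ^2 + μ = μ(μ - 1)^2.
μ = 1 has algebraic multiplicity 2; rank(T − 1I) = 2, so geometric multiplicity = 1.
Geometric multiplicity < algebraic multiplicity, so T is not diagonalizable.

No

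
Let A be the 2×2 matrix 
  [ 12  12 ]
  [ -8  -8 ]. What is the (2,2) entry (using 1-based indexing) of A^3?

-128

Characteristic polynomial: t^2 - 4t = t(t - 4), so the eigenvalues are 0, 4.
t=0: eigenvector (1, -1).
t=4: eigenvector (3, -2).
P = [[1, 3], [-1, -2]], D = diag(0, 4), P⁻¹ = [[-2, -3], [1, 1]].
A³ = P·diag(0, 64)·P⁻¹ = [[192, 192], [-128, -128]].
The requested entry is -128.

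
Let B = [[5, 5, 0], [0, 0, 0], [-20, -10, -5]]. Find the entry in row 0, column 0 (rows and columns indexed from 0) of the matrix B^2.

25

Characteristic polynomial: λ^3 - 25λ = λ(λ - 5)(λ + 5), so the eigenvalues are -5, 0, 5.
λ=5: eigenvector (1, 0, -2).
λ=0: eigenvector (-1, 1, 2).
λ=-5: eigenvector (0, 0, 1).
P = [[1, -1, 0], [0, 1, 0], [-2, 2, 1]], D = diag(5, 0, -5), P⁻¹ = [[1, 1, 0], [0, 1, 0], [2, 0, 1]].
B² = P·diag(25, 0, 25)·P⁻¹ = [[25, 25, 0], [0, 0, 0], [0, -50, 25]].
The requested entry is 25.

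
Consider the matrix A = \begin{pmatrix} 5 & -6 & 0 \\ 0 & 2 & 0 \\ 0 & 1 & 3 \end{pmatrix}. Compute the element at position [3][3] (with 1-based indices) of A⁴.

Characteristic polynomial: r^3 - 10r^2 + 31r - 30 = (r - 5)(r - 3)(r - 2), so the eigenvalues are 2, 3, 5.
r=5: eigenvector (1, 0, 0).
r=3: eigenvector (0, 0, 1).
r=2: eigenvector (2, 1, -1).
P = [[1, 0, 2], [0, 0, 1], [0, 1, -1]], D = diag(5, 3, 2), P⁻¹ = [[1, -2, 0], [0, 1, 1], [0, 1, 0]].
A⁴ = P·diag(625, 81, 16)·P⁻¹ = [[625, -1218, 0], [0, 16, 0], [0, 65, 81]].
The requested entry is 81.

81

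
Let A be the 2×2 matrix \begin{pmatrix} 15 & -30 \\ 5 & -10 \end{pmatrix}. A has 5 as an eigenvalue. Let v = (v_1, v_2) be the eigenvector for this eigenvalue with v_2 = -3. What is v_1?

A − 5I = [[10, -30], [5, -15]].
Solving (A − 5I)v = 0 gives the eigenspace spanned by (-9, -3).
With v_2 = -3, v = (-9, -3), so v_1 = -9.

-9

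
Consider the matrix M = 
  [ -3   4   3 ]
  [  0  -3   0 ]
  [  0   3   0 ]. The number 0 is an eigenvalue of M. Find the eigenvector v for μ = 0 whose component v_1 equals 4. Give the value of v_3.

4

M = [[-3, 4, 3], [0, -3, 0], [0, 3, 0]].
Solving (M)v = 0 gives the eigenspace spanned by (4, 0, 4).
With v_1 = 4, v = (4, 0, 4), so v_3 = 4.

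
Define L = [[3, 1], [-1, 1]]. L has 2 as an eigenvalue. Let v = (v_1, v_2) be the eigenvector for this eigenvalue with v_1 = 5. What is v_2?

L − 2I = [[1, 1], [-1, -1]].
Solving (L − 2I)v = 0 gives the eigenspace spanned by (5, -5).
With v_1 = 5, v = (5, -5), so v_2 = -5.

-5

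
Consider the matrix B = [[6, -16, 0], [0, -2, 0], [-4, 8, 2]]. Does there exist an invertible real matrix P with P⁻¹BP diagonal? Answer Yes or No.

Yes

Characteristic polynomial: p(s) = s^3 - 6s^2 - 4s + 24 = (s - 6)(s - 2)(s + 2).
All 3 eigenvalues are distinct, so B is diagonalizable.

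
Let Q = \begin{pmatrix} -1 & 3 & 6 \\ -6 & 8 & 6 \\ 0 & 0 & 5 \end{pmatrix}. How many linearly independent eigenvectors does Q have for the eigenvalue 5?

2

Q − 5I = [[-6, 3, 6], [-6, 3, 6], [0, 0, 0]].
This matrix has rank 1, so its null space has dimension 3 − 1 = 2.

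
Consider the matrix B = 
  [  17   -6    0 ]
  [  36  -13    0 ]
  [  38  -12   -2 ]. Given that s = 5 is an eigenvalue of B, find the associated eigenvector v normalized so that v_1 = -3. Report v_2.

-6

B − 5I = [[12, -6, 0], [36, -18, 0], [38, -12, -7]].
Solving (B − 5I)v = 0 gives the eigenspace spanned by (-3, -6, -6).
With v_1 = -3, v = (-3, -6, -6), so v_2 = -6.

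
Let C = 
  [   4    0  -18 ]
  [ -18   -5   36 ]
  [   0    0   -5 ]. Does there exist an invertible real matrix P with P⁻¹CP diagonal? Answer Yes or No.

Characteristic polynomial: p(λ) = λ^3 + 6λ^2 - 15λ - 100 = (λ - 4)(λ + 5)^2.
λ = -5 has algebraic multiplicity 2; rank(C + 5I) = 1, so geometric multiplicity = 2.
Every eigenvalue has geometric = algebraic multiplicity, so C is diagonalizable.

Yes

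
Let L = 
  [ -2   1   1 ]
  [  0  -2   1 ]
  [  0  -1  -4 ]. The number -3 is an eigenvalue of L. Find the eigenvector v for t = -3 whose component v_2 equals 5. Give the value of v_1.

0

L + 3I = [[1, 1, 1], [0, 1, 1], [0, -1, -1]].
Solving (L + 3I)v = 0 gives the eigenspace spanned by (0, 5, -5).
With v_2 = 5, v = (0, 5, -5), so v_1 = 0.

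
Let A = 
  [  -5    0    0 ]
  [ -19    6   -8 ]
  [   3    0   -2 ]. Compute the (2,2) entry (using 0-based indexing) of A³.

-8

Characteristic polynomial: s^3 + s^2 - 32s - 60 = (s - 6)(s + 2)(s + 5), so the eigenvalues are -5, -2, 6.
s=-5: eigenvector (1, 1, -1).
s=6: eigenvector (0, 1, 0).
s=-2: eigenvector (0, 1, 1).
P = [[1, 0, 0], [1, 1, 1], [-1, 0, 1]], D = diag(-5, 6, -2), P⁻¹ = [[1, 0, 0], [-2, 1, -1], [1, 0, 1]].
A³ = P·diag(-125, 216, -8)·P⁻¹ = [[-125, 0, 0], [-565, 216, -224], [117, 0, -8]].
The requested entry is -8.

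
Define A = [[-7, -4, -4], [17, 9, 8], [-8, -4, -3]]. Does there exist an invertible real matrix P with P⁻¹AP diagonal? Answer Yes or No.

No

Characteristic polynomial: p(λ) = λ^3 + λ^2 - λ - 1 = (λ - 1)(λ + 1)^2.
λ = -1 has algebraic multiplicity 2; rank(A + 1I) = 2, so geometric multiplicity = 1.
Geometric multiplicity < algebraic multiplicity, so A is not diagonalizable.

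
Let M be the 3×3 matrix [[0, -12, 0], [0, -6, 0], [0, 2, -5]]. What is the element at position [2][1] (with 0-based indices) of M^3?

Characteristic polynomial: λ^3 + 11λ^2 + 30λ = λ(λ + 5)(λ + 6), so the eigenvalues are -6, -5, 0.
λ=-5: eigenvector (0, 0, 1).
λ=-6: eigenvector (2, 1, -2).
λ=0: eigenvector (1, 0, 0).
P = [[0, 2, 1], [0, 1, 0], [1, -2, 0]], D = diag(-5, -6, 0), P⁻¹ = [[0, 2, 1], [0, 1, 0], [1, -2, 0]].
M³ = P·diag(-125, -216, 0)·P⁻¹ = [[0, -432, 0], [0, -216, 0], [0, 182, -125]].
The requested entry is 182.

182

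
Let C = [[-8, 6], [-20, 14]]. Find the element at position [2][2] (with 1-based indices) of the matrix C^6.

Characteristic polynomial: λ^2 - 6λ + 8 = (λ - 4)(λ - 2), so the eigenvalues are 2, 4.
λ=2: eigenvector (-3, -5).
λ=4: eigenvector (1, 2).
P = [[-3, 1], [-5, 2]], D = diag(2, 4), P⁻¹ = [[-2, 1], [-5, 3]].
C⁶ = P·diag(64, 4096)·P⁻¹ = [[-20096, 12096], [-40320, 24256]].
The requested entry is 24256.

24256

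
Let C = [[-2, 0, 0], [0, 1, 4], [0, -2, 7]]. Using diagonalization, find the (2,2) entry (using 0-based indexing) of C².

41

Characteristic polynomial: t^3 - 6t^2 - t + 30 = (t - 5)(t - 3)(t + 2), so the eigenvalues are -2, 3, 5.
t=-2: eigenvector (1, 0, 0).
t=3: eigenvector (0, -2, -1).
t=5: eigenvector (0, 1, 1).
P = [[1, 0, 0], [0, -2, 1], [0, -1, 1]], D = diag(-2, 3, 5), P⁻¹ = [[1, 0, 0], [0, -1, 1], [0, -1, 2]].
C² = P·diag(4, 9, 25)·P⁻¹ = [[4, 0, 0], [0, -7, 32], [0, -16, 41]].
The requested entry is 41.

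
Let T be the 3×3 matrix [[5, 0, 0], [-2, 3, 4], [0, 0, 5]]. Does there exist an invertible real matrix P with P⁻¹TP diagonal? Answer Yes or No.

Yes

Characteristic polynomial: p(λ) = λ^3 - 13λ^2 + 55λ - 75 = (λ - 5)^2(λ - 3).
λ = 5 has algebraic multiplicity 2; rank(T − 5I) = 1, so geometric multiplicity = 2.
Every eigenvalue has geometric = algebraic multiplicity, so T is diagonalizable.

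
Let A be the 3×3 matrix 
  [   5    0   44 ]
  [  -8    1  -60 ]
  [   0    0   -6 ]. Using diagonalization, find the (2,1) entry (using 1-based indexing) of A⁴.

Characteristic polynomial: t^3 - 31t + 30 = (t - 5)(t - 1)(t + 6), so the eigenvalues are -6, 1, 5.
t=-6: eigenvector (-4, 4, 1).
t=1: eigenvector (0, 1, 0).
t=5: eigenvector (1, -2, 0).
P = [[-4, 0, 1], [4, 1, -2], [1, 0, 0]], D = diag(-6, 1, 5), P⁻¹ = [[0, 0, 1], [2, 1, 4], [1, 0, 4]].
A⁴ = P·diag(1296, 1, 625)·P⁻¹ = [[625, 0, -2684], [-1248, 1, 188], [0, 0, 1296]].
The requested entry is -1248.

-1248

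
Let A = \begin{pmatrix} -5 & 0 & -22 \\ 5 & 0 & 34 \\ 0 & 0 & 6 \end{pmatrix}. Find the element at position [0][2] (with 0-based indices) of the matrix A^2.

-22

Characteristic polynomial: t^3 - t^2 - 30t = t(t - 6)(t + 5), so the eigenvalues are -5, 0, 6.
t=0: eigenvector (0, 1, 0).
t=-5: eigenvector (1, -1, 0).
t=6: eigenvector (-2, 4, 1).
P = [[0, 1, -2], [1, -1, 4], [0, 0, 1]], D = diag(0, -5, 6), P⁻¹ = [[1, 1, -2], [1, 0, 2], [0, 0, 1]].
A² = P·diag(0, 25, 36)·P⁻¹ = [[25, 0, -22], [-25, 0, 94], [0, 0, 36]].
The requested entry is -22.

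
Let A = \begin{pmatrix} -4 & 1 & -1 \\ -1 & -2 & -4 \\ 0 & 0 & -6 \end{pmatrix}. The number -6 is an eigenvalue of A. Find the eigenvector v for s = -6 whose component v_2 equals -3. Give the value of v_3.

-3

A + 6I = [[2, 1, -1], [-1, 4, -4], [0, 0, 0]].
Solving (A + 6I)v = 0 gives the eigenspace spanned by (0, -3, -3).
With v_2 = -3, v = (0, -3, -3), so v_3 = -3.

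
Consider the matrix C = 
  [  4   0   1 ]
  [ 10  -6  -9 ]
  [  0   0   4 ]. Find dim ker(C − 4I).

C − 4I = [[0, 0, 1], [10, -10, -9], [0, 0, 0]].
This matrix has rank 2, so its null space has dimension 3 − 2 = 1.

1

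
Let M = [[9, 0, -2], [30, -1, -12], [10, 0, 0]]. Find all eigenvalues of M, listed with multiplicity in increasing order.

-1, 4, 5

Characteristic polynomial: p(t) = t^3 - 8t^2 + 11t + 20 = (t - 5)(t - 4)(t + 1).
Roots (with multiplicity): -1, 4, 5.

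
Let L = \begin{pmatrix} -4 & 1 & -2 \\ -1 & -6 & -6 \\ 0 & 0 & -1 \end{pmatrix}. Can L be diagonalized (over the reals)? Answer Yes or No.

Characteristic polynomial: p(r) = r^3 + 11r^2 + 35r + 25 = (r + 1)(r + 5)^2.
r = -5 has algebraic multiplicity 2; rank(L + 5I) = 2, so geometric multiplicity = 1.
Geometric multiplicity < algebraic multiplicity, so L is not diagonalizable.

No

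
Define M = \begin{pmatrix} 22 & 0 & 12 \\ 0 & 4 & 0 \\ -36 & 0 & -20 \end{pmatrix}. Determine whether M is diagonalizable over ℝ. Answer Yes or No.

Yes

Characteristic polynomial: p(μ) = μ^3 - 6μ^2 + 32 = (μ - 4)^2(μ + 2).
μ = 4 has algebraic multiplicity 2; rank(M − 4I) = 1, so geometric multiplicity = 2.
Every eigenvalue has geometric = algebraic multiplicity, so M is diagonalizable.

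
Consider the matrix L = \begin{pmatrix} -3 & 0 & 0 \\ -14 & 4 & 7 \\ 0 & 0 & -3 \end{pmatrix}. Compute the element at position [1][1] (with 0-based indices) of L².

16

Characteristic polynomial: s^3 + 2s^2 - 15s - 36 = (s - 4)(s + 3)^2, so the eigenvalues are -3, -3, 4.
s=-3: eigenvector (1, 0, 2).
s=4: eigenvector (0, 1, 0).
s=-3: eigenvector (0, -1, 1).
P = [[1, 0, 0], [0, 1, -1], [2, 0, 1]], D = diag(-3, 4, -3), P⁻¹ = [[1, 0, 0], [-2, 1, 1], [-2, 0, 1]].
L² = P·diag(9, 16, 9)·P⁻¹ = [[9, 0, 0], [-14, 16, 7], [0, 0, 9]].
The requested entry is 16.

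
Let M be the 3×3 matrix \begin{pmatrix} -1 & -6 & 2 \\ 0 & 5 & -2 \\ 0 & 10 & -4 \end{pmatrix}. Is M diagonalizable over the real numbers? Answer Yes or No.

Characteristic polynomial: p(t) = t^3 - t = t(t - 1)(t + 1).
All 3 eigenvalues are distinct, so M is diagonalizable.

Yes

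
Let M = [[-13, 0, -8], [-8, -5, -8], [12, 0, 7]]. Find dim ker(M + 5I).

2

M + 5I = [[-8, 0, -8], [-8, 0, -8], [12, 0, 12]].
This matrix has rank 1, so its null space has dimension 3 − 1 = 2.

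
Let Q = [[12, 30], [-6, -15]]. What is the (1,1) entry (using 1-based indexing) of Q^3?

Characteristic polynomial: r^2 + 3r = r(r + 3), so the eigenvalues are -3, 0.
r=-3: eigenvector (-2, 1).
r=0: eigenvector (5, -2).
P = [[-2, 5], [1, -2]], D = diag(-3, 0), P⁻¹ = [[2, 5], [1, 2]].
Q³ = P·diag(-27, 0)·P⁻¹ = [[108, 270], [-54, -135]].
The requested entry is 108.

108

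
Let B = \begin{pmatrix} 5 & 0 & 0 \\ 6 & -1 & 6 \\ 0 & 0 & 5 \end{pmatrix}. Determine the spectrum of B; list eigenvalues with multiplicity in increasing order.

-1, 5, 5

Characteristic polynomial: p(λ) = λ^3 - 9λ^2 + 15λ + 25 = (λ - 5)^2(λ + 1).
Roots (with multiplicity): -1, 5, 5.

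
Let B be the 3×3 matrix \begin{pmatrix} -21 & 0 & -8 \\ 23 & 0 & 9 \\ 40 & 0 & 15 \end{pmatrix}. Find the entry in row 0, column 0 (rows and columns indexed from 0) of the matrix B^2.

121

Characteristic polynomial: s^3 + 6s^2 + 5s = s(s + 1)(s + 5), so the eigenvalues are -5, -1, 0.
s=-1: eigenvector (-2, 1, 5).
s=0: eigenvector (0, 1, 0).
s=-5: eigenvector (1, -1, -2).
P = [[-2, 0, 1], [1, 1, -1], [5, 0, -2]], D = diag(-1, 0, -5), P⁻¹ = [[2, 0, 1], [3, 1, 1], [5, 0, 2]].
B² = P·diag(1, 0, 25)·P⁻¹ = [[121, 0, 48], [-123, 0, -49], [-240, 0, -95]].
The requested entry is 121.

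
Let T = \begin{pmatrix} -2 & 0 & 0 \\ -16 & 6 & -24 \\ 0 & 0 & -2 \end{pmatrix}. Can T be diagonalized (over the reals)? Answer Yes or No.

Characteristic polynomial: p(s) = s^3 - 2s^2 - 20s - 24 = (s - 6)(s + 2)^2.
s = -2 has algebraic multiplicity 2; rank(T + 2I) = 1, so geometric multiplicity = 2.
Every eigenvalue has geometric = algebraic multiplicity, so T is diagonalizable.

Yes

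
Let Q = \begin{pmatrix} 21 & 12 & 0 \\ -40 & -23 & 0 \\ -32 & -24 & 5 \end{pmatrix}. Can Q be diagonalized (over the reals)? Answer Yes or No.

Yes

Characteristic polynomial: p(r) = r^3 - 3r^2 - 13r + 15 = (r - 5)(r - 1)(r + 3).
All 3 eigenvalues are distinct, so Q is diagonalizable.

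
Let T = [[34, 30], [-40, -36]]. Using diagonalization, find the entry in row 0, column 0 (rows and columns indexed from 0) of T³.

Characteristic polynomial: s^2 + 2s - 24 = (s - 4)(s + 6), so the eigenvalues are -6, 4.
s=-6: eigenvector (-3, 4).
s=4: eigenvector (1, -1).
P = [[-3, 1], [4, -1]], D = diag(-6, 4), P⁻¹ = [[1, 1], [4, 3]].
T³ = P·diag(-216, 64)·P⁻¹ = [[904, 840], [-1120, -1056]].
The requested entry is 904.

904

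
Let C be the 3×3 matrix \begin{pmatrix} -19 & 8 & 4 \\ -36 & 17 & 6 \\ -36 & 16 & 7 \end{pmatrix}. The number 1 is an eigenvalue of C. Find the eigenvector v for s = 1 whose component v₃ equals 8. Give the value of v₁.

C − 1I = [[-20, 8, 4], [-36, 16, 6], [-36, 16, 6]].
Solving (C − 1I)v = 0 gives the eigenspace spanned by (4, 6, 8).
With v₃ = 8, v = (4, 6, 8), so v₁ = 4.

4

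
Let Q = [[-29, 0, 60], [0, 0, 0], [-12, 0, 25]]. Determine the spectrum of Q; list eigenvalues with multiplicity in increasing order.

-5, 0, 1

Characteristic polynomial: p(μ) = μ^3 + 4μ^2 - 5μ = μ(μ - 1)(μ + 5).
Roots (with multiplicity): -5, 0, 1.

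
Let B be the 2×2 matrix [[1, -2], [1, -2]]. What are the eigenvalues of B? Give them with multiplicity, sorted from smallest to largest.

-1, 0

Characteristic polynomial: p(s) = s^2 + s = s(s + 1).
Roots (with multiplicity): -1, 0.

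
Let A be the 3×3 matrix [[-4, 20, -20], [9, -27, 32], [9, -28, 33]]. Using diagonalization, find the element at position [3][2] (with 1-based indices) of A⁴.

Characteristic polynomial: t^3 - 2t^2 - 19t + 20 = (t - 5)(t - 1)(t + 4), so the eigenvalues are -4, 1, 5.
t=-4: eigenvector (1, -1, -1).
t=1: eigenvector (4, -1, -2).
t=5: eigenvector (0, 1, 1).
P = [[1, 4, 0], [-1, -1, 1], [-1, -2, 1]], D = diag(-4, 1, 5), P⁻¹ = [[1, -4, 4], [0, 1, -1], [1, -2, 3]].
A⁴ = P·diag(256, 1, 625)·P⁻¹ = [[256, -1020, 1020], [369, -227, 852], [369, -228, 853]].
The requested entry is -228.

-228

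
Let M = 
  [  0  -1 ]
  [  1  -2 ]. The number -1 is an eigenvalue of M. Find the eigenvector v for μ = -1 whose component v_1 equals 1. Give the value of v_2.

M + 1I = [[1, -1], [1, -1]].
Solving (M + 1I)v = 0 gives the eigenspace spanned by (1, 1).
With v_1 = 1, v = (1, 1), so v_2 = 1.

1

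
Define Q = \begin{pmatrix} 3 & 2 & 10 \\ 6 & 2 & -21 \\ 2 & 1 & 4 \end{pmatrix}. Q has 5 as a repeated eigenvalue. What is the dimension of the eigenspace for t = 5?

1

Q − 5I = [[-2, 2, 10], [6, -3, -21], [2, 1, -1]].
This matrix has rank 2, so its null space has dimension 3 − 2 = 1.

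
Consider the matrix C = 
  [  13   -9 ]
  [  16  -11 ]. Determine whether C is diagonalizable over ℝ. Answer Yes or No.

No

Characteristic polynomial: p(μ) = μ^2 - 2μ + 1 = (μ - 1)^2.
μ = 1 has algebraic multiplicity 2; rank(C − 1I) = 1, so geometric multiplicity = 1.
Geometric multiplicity < algebraic multiplicity, so C is not diagonalizable.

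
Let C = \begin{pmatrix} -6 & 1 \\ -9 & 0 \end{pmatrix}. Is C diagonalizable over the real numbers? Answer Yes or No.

Characteristic polynomial: p(μ) = μ^2 + 6μ + 9 = (μ + 3)^2.
μ = -3 has algebraic multiplicity 2; rank(C + 3I) = 1, so geometric multiplicity = 1.
Geometric multiplicity < algebraic multiplicity, so C is not diagonalizable.

No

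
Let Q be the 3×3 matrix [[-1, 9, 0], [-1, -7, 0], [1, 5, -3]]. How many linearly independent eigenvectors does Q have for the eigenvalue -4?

1

Q + 4I = [[3, 9, 0], [-1, -3, 0], [1, 5, 1]].
This matrix has rank 2, so its null space has dimension 3 − 2 = 1.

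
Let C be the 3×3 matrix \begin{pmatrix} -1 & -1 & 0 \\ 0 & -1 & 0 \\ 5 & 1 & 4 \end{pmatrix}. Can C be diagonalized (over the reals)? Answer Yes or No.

Characteristic polynomial: p(s) = s^3 - 2s^2 - 7s - 4 = (s - 4)(s + 1)^2.
s = -1 has algebraic multiplicity 2; rank(C + 1I) = 2, so geometric multiplicity = 1.
Geometric multiplicity < algebraic multiplicity, so C is not diagonalizable.

No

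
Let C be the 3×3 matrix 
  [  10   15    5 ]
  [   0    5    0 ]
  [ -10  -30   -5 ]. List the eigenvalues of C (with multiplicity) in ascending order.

0, 5, 5

Characteristic polynomial: p(t) = t^3 - 10t^2 + 25t = t(t - 5)^2.
Roots (with multiplicity): 0, 5, 5.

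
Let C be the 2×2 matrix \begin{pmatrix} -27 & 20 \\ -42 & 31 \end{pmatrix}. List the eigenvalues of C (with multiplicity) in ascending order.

1, 3

Characteristic polynomial: p(λ) = λ^2 - 4λ + 3 = (λ - 3)(λ - 1).
Roots (with multiplicity): 1, 3.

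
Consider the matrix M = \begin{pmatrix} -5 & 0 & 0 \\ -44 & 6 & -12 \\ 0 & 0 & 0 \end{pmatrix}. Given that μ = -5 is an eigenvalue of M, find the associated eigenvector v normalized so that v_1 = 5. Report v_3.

0

M + 5I = [[0, 0, 0], [-44, 11, -12], [0, 0, 5]].
Solving (M + 5I)v = 0 gives the eigenspace spanned by (5, 20, 0).
With v_1 = 5, v = (5, 20, 0), so v_3 = 0.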